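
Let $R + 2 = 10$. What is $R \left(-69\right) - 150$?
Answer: $-702$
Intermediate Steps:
$R = 8$ ($R = -2 + 10 = 8$)
$R \left(-69\right) - 150 = 8 \left(-69\right) - 150 = -552 - 150 = -702$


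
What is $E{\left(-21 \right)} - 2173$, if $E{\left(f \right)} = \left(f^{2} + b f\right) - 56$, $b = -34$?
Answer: $-1074$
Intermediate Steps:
$E{\left(f \right)} = -56 + f^{2} - 34 f$ ($E{\left(f \right)} = \left(f^{2} - 34 f\right) - 56 = -56 + f^{2} - 34 f$)
$E{\left(-21 \right)} - 2173 = \left(-56 + \left(-21\right)^{2} - -714\right) - 2173 = \left(-56 + 441 + 714\right) - 2173 = 1099 - 2173 = -1074$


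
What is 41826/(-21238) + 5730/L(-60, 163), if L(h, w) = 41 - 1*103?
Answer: -31071738/329189 ≈ -94.389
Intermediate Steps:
L(h, w) = -62 (L(h, w) = 41 - 103 = -62)
41826/(-21238) + 5730/L(-60, 163) = 41826/(-21238) + 5730/(-62) = 41826*(-1/21238) + 5730*(-1/62) = -20913/10619 - 2865/31 = -31071738/329189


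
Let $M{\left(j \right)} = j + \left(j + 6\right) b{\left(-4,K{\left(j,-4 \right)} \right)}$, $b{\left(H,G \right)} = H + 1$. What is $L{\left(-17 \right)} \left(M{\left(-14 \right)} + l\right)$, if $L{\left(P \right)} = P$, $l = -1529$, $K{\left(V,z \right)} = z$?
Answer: $25823$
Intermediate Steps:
$b{\left(H,G \right)} = 1 + H$
$M{\left(j \right)} = -18 - 2 j$ ($M{\left(j \right)} = j + \left(j + 6\right) \left(1 - 4\right) = j + \left(6 + j\right) \left(-3\right) = j - \left(18 + 3 j\right) = -18 - 2 j$)
$L{\left(-17 \right)} \left(M{\left(-14 \right)} + l\right) = - 17 \left(\left(-18 - -28\right) - 1529\right) = - 17 \left(\left(-18 + 28\right) - 1529\right) = - 17 \left(10 - 1529\right) = \left(-17\right) \left(-1519\right) = 25823$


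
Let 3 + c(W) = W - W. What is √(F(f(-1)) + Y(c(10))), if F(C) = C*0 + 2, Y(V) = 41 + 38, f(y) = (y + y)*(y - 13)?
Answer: 9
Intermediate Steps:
c(W) = -3 (c(W) = -3 + (W - W) = -3 + 0 = -3)
f(y) = 2*y*(-13 + y) (f(y) = (2*y)*(-13 + y) = 2*y*(-13 + y))
Y(V) = 79
F(C) = 2 (F(C) = 0 + 2 = 2)
√(F(f(-1)) + Y(c(10))) = √(2 + 79) = √81 = 9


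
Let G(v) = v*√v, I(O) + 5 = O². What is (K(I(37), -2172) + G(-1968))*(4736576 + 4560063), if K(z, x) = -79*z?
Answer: -1001768632084 - 73183142208*I*√123 ≈ -1.0018e+12 - 8.1164e+11*I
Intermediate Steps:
I(O) = -5 + O²
G(v) = v^(3/2)
(K(I(37), -2172) + G(-1968))*(4736576 + 4560063) = (-79*(-5 + 37²) + (-1968)^(3/2))*(4736576 + 4560063) = (-79*(-5 + 1369) - 7872*I*√123)*9296639 = (-79*1364 - 7872*I*√123)*9296639 = (-107756 - 7872*I*√123)*9296639 = -1001768632084 - 73183142208*I*√123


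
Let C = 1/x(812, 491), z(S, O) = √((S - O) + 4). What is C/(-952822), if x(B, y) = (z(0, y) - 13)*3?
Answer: 1/144242592 + I*√487/1875153696 ≈ 6.9328e-9 + 1.1769e-8*I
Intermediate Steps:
z(S, O) = √(4 + S - O)
x(B, y) = -39 + 3*√(4 - y) (x(B, y) = (√(4 + 0 - y) - 13)*3 = (√(4 - y) - 13)*3 = (-13 + √(4 - y))*3 = -39 + 3*√(4 - y))
C = 1/(-39 + 3*I*√487) (C = 1/(-39 + 3*√(4 - 1*491)) = 1/(-39 + 3*√(4 - 491)) = 1/(-39 + 3*√(-487)) = 1/(-39 + 3*(I*√487)) = 1/(-39 + 3*I*√487) ≈ -0.0066057 - 0.011213*I)
C/(-952822) = (-13/1968 - I*√487/1968)/(-952822) = (-13/1968 - I*√487/1968)*(-1/952822) = 1/144242592 + I*√487/1875153696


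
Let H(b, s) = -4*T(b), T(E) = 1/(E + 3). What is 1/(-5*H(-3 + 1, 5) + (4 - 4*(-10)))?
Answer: 1/64 ≈ 0.015625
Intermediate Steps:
T(E) = 1/(3 + E)
H(b, s) = -4/(3 + b)
1/(-5*H(-3 + 1, 5) + (4 - 4*(-10))) = 1/(-(-20)/(3 + (-3 + 1)) + (4 - 4*(-10))) = 1/(-(-20)/(3 - 2) + (4 + 40)) = 1/(-(-20)/1 + 44) = 1/(-(-20) + 44) = 1/(-5*(-4) + 44) = 1/(20 + 44) = 1/64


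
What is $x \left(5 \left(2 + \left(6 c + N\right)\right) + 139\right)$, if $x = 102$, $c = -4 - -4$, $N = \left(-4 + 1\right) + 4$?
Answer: $15708$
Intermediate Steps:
$N = 1$ ($N = -3 + 4 = 1$)
$c = 0$ ($c = -4 + 4 = 0$)
$x \left(5 \left(2 + \left(6 c + N\right)\right) + 139\right) = 102 \left(5 \left(2 + \left(6 \cdot 0 + 1\right)\right) + 139\right) = 102 \left(5 \left(2 + \left(0 + 1\right)\right) + 139\right) = 102 \left(5 \left(2 + 1\right) + 139\right) = 102 \left(5 \cdot 3 + 139\right) = 102 \left(15 + 139\right) = 102 \cdot 154 = 15708$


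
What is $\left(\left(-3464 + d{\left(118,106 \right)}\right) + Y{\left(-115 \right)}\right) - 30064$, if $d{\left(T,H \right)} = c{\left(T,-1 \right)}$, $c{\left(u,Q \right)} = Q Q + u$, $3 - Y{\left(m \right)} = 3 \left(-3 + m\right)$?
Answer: $-33052$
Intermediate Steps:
$Y{\left(m \right)} = 12 - 3 m$ ($Y{\left(m \right)} = 3 - 3 \left(-3 + m\right) = 3 - \left(-9 + 3 m\right) = 12 - 3 m$)
$c{\left(u,Q \right)} = u + Q^{2}$ ($c{\left(u,Q \right)} = Q^{2} + u = u + Q^{2}$)
$d{\left(T,H \right)} = 1 + T$ ($d{\left(T,H \right)} = T + \left(-1\right)^{2} = T + 1 = 1 + T$)
$\left(\left(-3464 + d{\left(118,106 \right)}\right) + Y{\left(-115 \right)}\right) - 30064 = \left(\left(-3464 + \left(1 + 118\right)\right) + \left(12 - -345\right)\right) - 30064 = \left(\left(-3464 + 119\right) + \left(12 + 345\right)\right) - 30064 = \left(-3345 + 357\right) - 30064 = -2988 - 30064 = -33052$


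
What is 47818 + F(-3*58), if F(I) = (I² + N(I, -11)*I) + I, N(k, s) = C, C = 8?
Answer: 76528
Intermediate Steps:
N(k, s) = 8
F(I) = I² + 9*I (F(I) = (I² + 8*I) + I = I² + 9*I)
47818 + F(-3*58) = 47818 + (-3*58)*(9 - 3*58) = 47818 - 174*(9 - 174) = 47818 - 174*(-165) = 47818 + 28710 = 76528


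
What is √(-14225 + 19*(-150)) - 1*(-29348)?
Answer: 29348 + 5*I*√683 ≈ 29348.0 + 130.67*I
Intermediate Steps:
√(-14225 + 19*(-150)) - 1*(-29348) = √(-14225 - 2850) + 29348 = √(-17075) + 29348 = 5*I*√683 + 29348 = 29348 + 5*I*√683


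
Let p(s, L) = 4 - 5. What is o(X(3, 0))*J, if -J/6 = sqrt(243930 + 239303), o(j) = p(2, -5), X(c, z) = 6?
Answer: 6*sqrt(483233) ≈ 4170.9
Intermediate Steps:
p(s, L) = -1
o(j) = -1
J = -6*sqrt(483233) (J = -6*sqrt(243930 + 239303) = -6*sqrt(483233) ≈ -4170.9)
o(X(3, 0))*J = -(-6)*sqrt(483233) = 6*sqrt(483233)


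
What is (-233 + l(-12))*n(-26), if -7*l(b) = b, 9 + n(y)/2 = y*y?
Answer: -2159746/7 ≈ -3.0854e+5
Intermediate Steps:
n(y) = -18 + 2*y**2 (n(y) = -18 + 2*(y*y) = -18 + 2*y**2)
l(b) = -b/7
(-233 + l(-12))*n(-26) = (-233 - 1/7*(-12))*(-18 + 2*(-26)**2) = (-233 + 12/7)*(-18 + 2*676) = -1619*(-18 + 1352)/7 = -1619/7*1334 = -2159746/7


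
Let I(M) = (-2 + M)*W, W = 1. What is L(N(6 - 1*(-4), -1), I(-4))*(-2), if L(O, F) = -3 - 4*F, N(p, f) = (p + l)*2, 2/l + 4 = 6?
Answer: -42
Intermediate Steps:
l = 1 (l = 2/(-4 + 6) = 2/2 = 2*(1/2) = 1)
N(p, f) = 2 + 2*p (N(p, f) = (p + 1)*2 = (1 + p)*2 = 2 + 2*p)
I(M) = -2 + M (I(M) = (-2 + M)*1 = -2 + M)
L(N(6 - 1*(-4), -1), I(-4))*(-2) = (-3 - 4*(-2 - 4))*(-2) = (-3 - 4*(-6))*(-2) = (-3 + 24)*(-2) = 21*(-2) = -42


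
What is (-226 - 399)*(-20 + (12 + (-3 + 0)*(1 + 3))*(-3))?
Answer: 12500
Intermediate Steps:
(-226 - 399)*(-20 + (12 + (-3 + 0)*(1 + 3))*(-3)) = -625*(-20 + (12 - 3*4)*(-3)) = -625*(-20 + (12 - 12)*(-3)) = -625*(-20 + 0*(-3)) = -625*(-20 + 0) = -625*(-20) = 12500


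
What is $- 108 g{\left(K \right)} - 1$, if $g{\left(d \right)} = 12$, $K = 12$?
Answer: $-1297$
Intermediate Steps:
$- 108 g{\left(K \right)} - 1 = \left(-108\right) 12 - 1 = -1296 - 1 = -1297$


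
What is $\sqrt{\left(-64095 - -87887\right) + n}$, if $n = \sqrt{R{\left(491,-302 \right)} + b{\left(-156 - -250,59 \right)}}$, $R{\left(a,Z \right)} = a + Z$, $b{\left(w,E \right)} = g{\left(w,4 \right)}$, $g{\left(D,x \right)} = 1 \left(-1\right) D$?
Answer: $\sqrt{23792 + \sqrt{95}} \approx 154.28$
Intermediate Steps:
$g{\left(D,x \right)} = - D$
$b{\left(w,E \right)} = - w$
$R{\left(a,Z \right)} = Z + a$
$n = \sqrt{95}$ ($n = \sqrt{\left(-302 + 491\right) - \left(-156 - -250\right)} = \sqrt{189 - \left(-156 + 250\right)} = \sqrt{189 - 94} = \sqrt{95} \approx 9.7468$)
$\sqrt{\left(-64095 - -87887\right) + n} = \sqrt{\left(-64095 - -87887\right) + \sqrt{95}} = \sqrt{\left(-64095 + 87887\right) + \sqrt{95}} = \sqrt{23792 + \sqrt{95}}$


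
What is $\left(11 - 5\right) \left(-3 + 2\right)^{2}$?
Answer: $6$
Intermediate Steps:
$\left(11 - 5\right) \left(-3 + 2\right)^{2} = 6 \left(-1\right)^{2} = 6 \cdot 1 = 6$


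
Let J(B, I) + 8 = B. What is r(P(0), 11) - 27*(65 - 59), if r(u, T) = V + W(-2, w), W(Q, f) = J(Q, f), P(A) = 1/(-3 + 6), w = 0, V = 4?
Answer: -168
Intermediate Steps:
J(B, I) = -8 + B
P(A) = ⅓ (P(A) = 1/3 = ⅓)
W(Q, f) = -8 + Q
r(u, T) = -6 (r(u, T) = 4 + (-8 - 2) = 4 - 10 = -6)
r(P(0), 11) - 27*(65 - 59) = -6 - 27*(65 - 59) = -6 - 27*6 = -6 - 162 = -168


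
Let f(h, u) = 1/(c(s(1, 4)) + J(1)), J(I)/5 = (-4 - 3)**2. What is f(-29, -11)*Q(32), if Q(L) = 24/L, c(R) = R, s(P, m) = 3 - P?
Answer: 3/988 ≈ 0.0030364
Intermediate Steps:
J(I) = 245 (J(I) = 5*(-4 - 3)**2 = 5*(-7)**2 = 5*49 = 245)
f(h, u) = 1/247 (f(h, u) = 1/((3 - 1*1) + 245) = 1/((3 - 1) + 245) = 1/(2 + 245) = 1/247)
f(-29, -11)*Q(32) = (24/32)/247 = (24*(1/32))/247 = (1/247)*(3/4) = 3/988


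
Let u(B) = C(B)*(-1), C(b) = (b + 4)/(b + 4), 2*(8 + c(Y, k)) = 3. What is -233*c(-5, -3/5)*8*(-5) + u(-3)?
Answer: -60581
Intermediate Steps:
c(Y, k) = -13/2 (c(Y, k) = -8 + (½)*3 = -8 + 3/2 = -13/2)
C(b) = 1 (C(b) = (4 + b)/(4 + b) = 1)
u(B) = -1 (u(B) = 1*(-1) = -1)
-233*c(-5, -3/5)*8*(-5) + u(-3) = -233*(-13/2*8)*(-5) - 1 = -(-12116)*(-5) - 1 = -233*260 - 1 = -60580 - 1 = -60581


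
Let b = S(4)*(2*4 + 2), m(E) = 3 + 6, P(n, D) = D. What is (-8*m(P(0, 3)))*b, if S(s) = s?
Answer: -2880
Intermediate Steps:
m(E) = 9
b = 40 (b = 4*(2*4 + 2) = 4*(8 + 2) = 4*10 = 40)
(-8*m(P(0, 3)))*b = -8*9*40 = -72*40 = -2880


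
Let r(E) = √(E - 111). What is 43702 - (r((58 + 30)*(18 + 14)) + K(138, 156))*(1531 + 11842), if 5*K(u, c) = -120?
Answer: 364654 - 13373*√2705 ≈ -3.3087e+5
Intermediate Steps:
r(E) = √(-111 + E)
K(u, c) = -24 (K(u, c) = (⅕)*(-120) = -24)
43702 - (r((58 + 30)*(18 + 14)) + K(138, 156))*(1531 + 11842) = 43702 - (√(-111 + (58 + 30)*(18 + 14)) - 24)*(1531 + 11842) = 43702 - (√(-111 + 88*32) - 24)*13373 = 43702 - (√(-111 + 2816) - 24)*13373 = 43702 - (√2705 - 24)*13373 = 43702 - (-24 + √2705)*13373 = 43702 - (-320952 + 13373*√2705) = 43702 + (320952 - 13373*√2705) = 364654 - 13373*√2705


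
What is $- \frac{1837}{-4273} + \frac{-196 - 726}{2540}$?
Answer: $\frac{363137}{5426710} \approx 0.066917$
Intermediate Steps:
$- \frac{1837}{-4273} + \frac{-196 - 726}{2540} = \left(-1837\right) \left(- \frac{1}{4273}\right) + \left(-196 - 726\right) \frac{1}{2540} = \frac{1837}{4273} - \frac{461}{1270} = \frac{363137}{5426710}$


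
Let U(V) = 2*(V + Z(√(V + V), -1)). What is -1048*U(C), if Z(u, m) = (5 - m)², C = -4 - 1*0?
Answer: -67072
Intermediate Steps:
C = -4 (C = -4 + 0 = -4)
U(V) = 72 + 2*V (U(V) = 2*(V + (-5 - 1)²) = 2*(V + (-6)²) = 2*(V + 36) = 2*(36 + V) = 72 + 2*V)
-1048*U(C) = -1048*(72 + 2*(-4)) = -1048*(72 - 8) = -1048*64 = -67072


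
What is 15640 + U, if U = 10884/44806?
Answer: 350388362/22403 ≈ 15640.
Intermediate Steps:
U = 5442/22403 (U = 10884*(1/44806) = 5442/22403 ≈ 0.24291)
15640 + U = 15640 + 5442/22403 = 350388362/22403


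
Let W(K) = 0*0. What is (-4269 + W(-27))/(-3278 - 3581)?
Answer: 4269/6859 ≈ 0.62239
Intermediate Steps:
W(K) = 0
(-4269 + W(-27))/(-3278 - 3581) = (-4269 + 0)/(-3278 - 3581) = -4269/(-6859) = -4269*(-1/6859) = 4269/6859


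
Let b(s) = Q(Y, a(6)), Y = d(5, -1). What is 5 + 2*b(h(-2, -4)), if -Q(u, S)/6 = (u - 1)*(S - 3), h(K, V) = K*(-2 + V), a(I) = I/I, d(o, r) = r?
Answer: -43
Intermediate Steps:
a(I) = 1
Y = -1
Q(u, S) = -6*(-1 + u)*(-3 + S) (Q(u, S) = -6*(u - 1)*(S - 3) = -6*(-1 + u)*(-3 + S))
b(s) = -24 (b(s) = -18 + 6*1 + 18*(-1) - 6*1*(-1) = -18 + 6 - 18 + 6 = -24)
5 + 2*b(h(-2, -4)) = 5 + 2*(-24) = 5 - 48 = -43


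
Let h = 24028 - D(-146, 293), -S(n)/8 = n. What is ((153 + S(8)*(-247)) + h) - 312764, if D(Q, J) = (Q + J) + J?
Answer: -273215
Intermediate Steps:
S(n) = -8*n
D(Q, J) = Q + 2*J (D(Q, J) = (J + Q) + J = Q + 2*J)
h = 23588 (h = 24028 - (-146 + 2*293) = 24028 - (-146 + 586) = 24028 - 1*440 = 24028 - 440 = 23588)
((153 + S(8)*(-247)) + h) - 312764 = ((153 - 8*8*(-247)) + 23588) - 312764 = ((153 - 64*(-247)) + 23588) - 312764 = ((153 + 15808) + 23588) - 312764 = (15961 + 23588) - 312764 = 39549 - 312764 = -273215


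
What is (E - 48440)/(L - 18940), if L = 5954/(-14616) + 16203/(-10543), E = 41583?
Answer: 528319809108/1459443539395 ≈ 0.36200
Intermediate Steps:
L = -149798035/77048244 (L = 5954*(-1/14616) + 16203*(-1/10543) = -2977/7308 - 16203/10543 = -149798035/77048244 ≈ -1.9442)
(E - 48440)/(L - 18940) = (41583 - 48440)/(-149798035/77048244 - 18940) = -6857/(-1459443539395/77048244) = -6857*(-77048244/1459443539395) = 528319809108/1459443539395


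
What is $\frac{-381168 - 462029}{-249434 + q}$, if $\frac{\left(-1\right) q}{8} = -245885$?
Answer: $- \frac{843197}{1717646} \approx -0.4909$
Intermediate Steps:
$q = 1967080$ ($q = \left(-8\right) \left(-245885\right) = 1967080$)
$\frac{-381168 - 462029}{-249434 + q} = \frac{-381168 - 462029}{-249434 + 1967080} = - \frac{843197}{1717646}$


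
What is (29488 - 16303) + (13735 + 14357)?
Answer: 41277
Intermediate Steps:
(29488 - 16303) + (13735 + 14357) = 13185 + 28092 = 41277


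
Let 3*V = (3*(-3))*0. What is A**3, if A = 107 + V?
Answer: 1225043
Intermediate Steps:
V = 0 (V = ((3*(-3))*0)/3 = (-9*0)/3 = (1/3)*0 = 0)
A = 107 (A = 107 + 0 = 107)
A**3 = 107**3 = 1225043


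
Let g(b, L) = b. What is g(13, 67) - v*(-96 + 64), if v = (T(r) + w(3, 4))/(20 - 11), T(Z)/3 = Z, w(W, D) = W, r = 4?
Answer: 199/3 ≈ 66.333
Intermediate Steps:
T(Z) = 3*Z
v = 5/3 (v = (3*4 + 3)/(20 - 11) = (12 + 3)/9 = 15*(⅑) = 5/3 ≈ 1.6667)
g(13, 67) - v*(-96 + 64) = 13 - 5*(-96 + 64)/3 = 13 - 5*(-32)/3 = 13 - 1*(-160/3) = 13 + 160/3 = 199/3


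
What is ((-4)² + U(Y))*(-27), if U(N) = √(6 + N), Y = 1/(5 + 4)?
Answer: -432 - 9*√55 ≈ -498.75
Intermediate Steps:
Y = ⅑ (Y = 1/9 = ⅑ ≈ 0.11111)
((-4)² + U(Y))*(-27) = ((-4)² + √(6 + ⅑))*(-27) = (16 + √(55/9))*(-27) = (16 + √55/3)*(-27) = -432 - 9*√55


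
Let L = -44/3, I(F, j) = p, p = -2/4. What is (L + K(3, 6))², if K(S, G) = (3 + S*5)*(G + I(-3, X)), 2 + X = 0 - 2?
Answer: 64009/9 ≈ 7112.1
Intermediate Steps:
X = -4 (X = -2 + (0 - 2) = -2 - 2 = -4)
p = -½ (p = -2*¼ = -½ ≈ -0.50000)
I(F, j) = -½
K(S, G) = (3 + 5*S)*(-½ + G) (K(S, G) = (3 + S*5)*(G - ½) = (3 + 5*S)*(-½ + G))
L = -44/3 (L = -44*⅓ = -44/3 ≈ -14.667)
(L + K(3, 6))² = (-44/3 + (-3/2 + 3*6 - 5/2*3 + 5*6*3))² = (-44/3 + (-3/2 + 18 - 15/2 + 90))² = (-44/3 + 99)² = (253/3)² = 64009/9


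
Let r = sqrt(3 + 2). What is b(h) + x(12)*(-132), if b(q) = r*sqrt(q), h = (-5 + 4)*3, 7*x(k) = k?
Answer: -1584/7 + I*sqrt(15) ≈ -226.29 + 3.873*I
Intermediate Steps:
x(k) = k/7
h = -3 (h = -1*3 = -3)
r = sqrt(5) ≈ 2.2361
b(q) = sqrt(5)*sqrt(q)
b(h) + x(12)*(-132) = sqrt(5)*sqrt(-3) + ((1/7)*12)*(-132) = sqrt(5)*(I*sqrt(3)) + (12/7)*(-132) = I*sqrt(15) - 1584/7 = -1584/7 + I*sqrt(15)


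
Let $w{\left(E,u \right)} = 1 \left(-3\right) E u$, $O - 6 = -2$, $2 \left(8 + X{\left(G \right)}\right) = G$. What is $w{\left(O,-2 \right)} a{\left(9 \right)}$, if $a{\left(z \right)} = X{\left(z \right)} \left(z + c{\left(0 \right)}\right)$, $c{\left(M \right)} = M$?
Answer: $-756$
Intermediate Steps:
$X{\left(G \right)} = -8 + \frac{G}{2}$
$O = 4$ ($O = 6 - 2 = 4$)
$a{\left(z \right)} = z \left(-8 + \frac{z}{2}\right)$ ($a{\left(z \right)} = \left(-8 + \frac{z}{2}\right) \left(z + 0\right) = \left(-8 + \frac{z}{2}\right) z = z \left(-8 + \frac{z}{2}\right)$)
$w{\left(E,u \right)} = - 3 E u$
$w{\left(O,-2 \right)} a{\left(9 \right)} = \left(-3\right) 4 \left(-2\right) \frac{1}{2} \cdot 9 \left(-16 + 9\right) = 24 \cdot \frac{1}{2} \cdot 9 \left(-7\right) = 24 \left(- \frac{63}{2}\right) = -756$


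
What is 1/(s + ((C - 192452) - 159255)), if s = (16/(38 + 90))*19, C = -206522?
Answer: -8/4465813 ≈ -1.7914e-6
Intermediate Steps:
s = 19/8 (s = (16/128)*19 = (16*(1/128))*19 = (⅛)*19 = 19/8 ≈ 2.3750)
1/(s + ((C - 192452) - 159255)) = 1/(19/8 + ((-206522 - 192452) - 159255)) = 1/(19/8 + (-398974 - 159255)) = 1/(19/8 - 558229) = 1/(-4465813/8) = -8/4465813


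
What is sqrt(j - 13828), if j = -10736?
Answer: 2*I*sqrt(6141) ≈ 156.73*I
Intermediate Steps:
sqrt(j - 13828) = sqrt(-10736 - 13828) = sqrt(-24564) = 2*I*sqrt(6141)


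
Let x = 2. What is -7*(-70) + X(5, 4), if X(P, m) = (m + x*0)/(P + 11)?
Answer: 1961/4 ≈ 490.25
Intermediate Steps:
X(P, m) = m/(11 + P) (X(P, m) = (m + 2*0)/(P + 11) = (m + 0)/(11 + P) = m/(11 + P))
-7*(-70) + X(5, 4) = -7*(-70) + 4/(11 + 5) = 490 + 4/16 = 490 + 4*(1/16) = 490 + 1/4 = 1961/4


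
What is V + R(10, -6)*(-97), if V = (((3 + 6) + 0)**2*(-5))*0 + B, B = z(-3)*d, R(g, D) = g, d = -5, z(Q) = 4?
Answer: -990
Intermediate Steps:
B = -20 (B = 4*(-5) = -20)
V = -20 (V = (((3 + 6) + 0)**2*(-5))*0 - 20 = ((9 + 0)**2*(-5))*0 - 20 = (9**2*(-5))*0 - 20 = (81*(-5))*0 - 20 = -405*0 - 20 = 0 - 20 = -20)
V + R(10, -6)*(-97) = -20 + 10*(-97) = -20 - 970 = -990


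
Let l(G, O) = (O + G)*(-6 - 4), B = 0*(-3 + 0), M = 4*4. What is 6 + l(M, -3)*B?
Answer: 6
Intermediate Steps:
M = 16
B = 0 (B = 0*(-3) = 0)
l(G, O) = -10*G - 10*O (l(G, O) = (G + O)*(-10) = -10*G - 10*O)
6 + l(M, -3)*B = 6 + (-10*16 - 10*(-3))*0 = 6 + (-160 + 30)*0 = 6 - 130*0 = 6 + 0 = 6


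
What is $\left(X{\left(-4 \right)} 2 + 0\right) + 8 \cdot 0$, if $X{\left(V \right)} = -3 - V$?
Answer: $2$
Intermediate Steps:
$\left(X{\left(-4 \right)} 2 + 0\right) + 8 \cdot 0 = \left(\left(-3 - -4\right) 2 + 0\right) + 8 \cdot 0 = \left(\left(-3 + 4\right) 2 + 0\right) + 0 = \left(1 \cdot 2 + 0\right) + 0 = \left(2 + 0\right) + 0 = 2 + 0 = 2$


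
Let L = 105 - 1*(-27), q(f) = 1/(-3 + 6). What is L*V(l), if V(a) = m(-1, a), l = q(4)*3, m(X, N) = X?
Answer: -132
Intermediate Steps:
q(f) = ⅓ (q(f) = 1/3 = ⅓)
l = 1 (l = (⅓)*3 = 1)
V(a) = -1
L = 132 (L = 105 + 27 = 132)
L*V(l) = 132*(-1) = -132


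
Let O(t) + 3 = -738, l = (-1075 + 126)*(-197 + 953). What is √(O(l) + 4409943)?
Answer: √4409202 ≈ 2099.8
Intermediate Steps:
l = -717444 (l = -949*756 = -717444)
O(t) = -741 (O(t) = -3 - 738 = -741)
√(O(l) + 4409943) = √(-741 + 4409943) = √4409202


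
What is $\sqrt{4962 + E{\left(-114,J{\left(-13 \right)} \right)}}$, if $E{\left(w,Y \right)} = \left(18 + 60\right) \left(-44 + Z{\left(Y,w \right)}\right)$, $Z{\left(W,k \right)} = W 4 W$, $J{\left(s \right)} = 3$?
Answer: $3 \sqrt{482} \approx 65.864$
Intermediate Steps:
$Z{\left(W,k \right)} = 4 W^{2}$ ($Z{\left(W,k \right)} = 4 W W = 4 W^{2}$)
$E{\left(w,Y \right)} = -3432 + 312 Y^{2}$ ($E{\left(w,Y \right)} = \left(18 + 60\right) \left(-44 + 4 Y^{2}\right) = 78 \left(-44 + 4 Y^{2}\right) = -3432 + 312 Y^{2}$)
$\sqrt{4962 + E{\left(-114,J{\left(-13 \right)} \right)}} = \sqrt{4962 - \left(3432 - 312 \cdot 3^{2}\right)} = \sqrt{4962 + \left(-3432 + 312 \cdot 9\right)} = \sqrt{4962 + \left(-3432 + 2808\right)} = \sqrt{4962 - 624} = \sqrt{4338} = 3 \sqrt{482}$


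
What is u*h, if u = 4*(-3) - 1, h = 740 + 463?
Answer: -15639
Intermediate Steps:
h = 1203
u = -13 (u = -12 - 1 = -13)
u*h = -13*1203 = -15639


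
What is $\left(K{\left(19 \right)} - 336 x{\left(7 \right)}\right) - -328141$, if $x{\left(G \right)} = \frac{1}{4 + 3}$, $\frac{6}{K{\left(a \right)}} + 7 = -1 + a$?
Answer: $\frac{3609029}{11} \approx 3.2809 \cdot 10^{5}$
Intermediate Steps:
$K{\left(a \right)} = \frac{6}{-8 + a}$ ($K{\left(a \right)} = \frac{6}{-7 + \left(-1 + a\right)} = \frac{6}{-8 + a}$)
$x{\left(G \right)} = \frac{1}{7}$
$\left(K{\left(19 \right)} - 336 x{\left(7 \right)}\right) - -328141 = \left(\frac{6}{-8 + 19} - 48\right) - -328141 = \left(\frac{6}{11} - 48\right) + 328141 = - \frac{522}{11} + 328141 = \frac{3609029}{11}$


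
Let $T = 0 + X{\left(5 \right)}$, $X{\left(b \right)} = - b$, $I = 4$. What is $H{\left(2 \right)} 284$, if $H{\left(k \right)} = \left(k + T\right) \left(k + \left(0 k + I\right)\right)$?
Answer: $-5112$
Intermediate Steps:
$T = -5$ ($T = 0 - 5 = -5$)
$H{\left(k \right)} = \left(-5 + k\right) \left(4 + k\right)$ ($H{\left(k \right)} = \left(k - 5\right) \left(k + \left(0 k + 4\right)\right) = \left(-5 + k\right) \left(k + \left(0 + 4\right)\right) = \left(-5 + k\right) \left(k + 4\right) = \left(-5 + k\right) \left(4 + k\right)$)
$H{\left(2 \right)} 284 = \left(-20 + 2^{2} - 2\right) 284 = \left(-20 + 4 - 2\right) 284 = \left(-18\right) 284 = -5112$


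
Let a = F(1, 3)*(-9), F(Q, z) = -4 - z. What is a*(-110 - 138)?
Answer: -15624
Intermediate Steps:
a = 63 (a = (-4 - 1*3)*(-9) = (-4 - 3)*(-9) = -7*(-9) = 63)
a*(-110 - 138) = 63*(-110 - 138) = 63*(-248) = -15624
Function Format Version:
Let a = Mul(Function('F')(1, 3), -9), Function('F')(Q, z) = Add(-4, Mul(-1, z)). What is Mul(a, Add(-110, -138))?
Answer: -15624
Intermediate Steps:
a = 63 (a = Mul(Add(-4, Mul(-1, 3)), -9) = Mul(Add(-4, -3), -9) = Mul(-7, -9) = 63)
Mul(a, Add(-110, -138)) = Mul(63, Add(-110, -138)) = Mul(63, -248) = -15624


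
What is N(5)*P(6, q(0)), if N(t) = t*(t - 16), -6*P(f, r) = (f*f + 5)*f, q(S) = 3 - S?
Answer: 2255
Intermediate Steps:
P(f, r) = -f*(5 + f²)/6 (P(f, r) = -(f*f + 5)*f/6 = -(f² + 5)*f/6 = -(5 + f²)*f/6 = -f*(5 + f²)/6)
N(t) = t*(-16 + t)
N(5)*P(6, q(0)) = (5*(-16 + 5))*(-⅙*6*(5 + 6²)) = (5*(-11))*(-⅙*6*(5 + 36)) = -(-55)*6*41/6 = -55*(-41) = 2255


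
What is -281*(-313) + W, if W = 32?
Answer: 87985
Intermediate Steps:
-281*(-313) + W = -281*(-313) + 32 = 87953 + 32 = 87985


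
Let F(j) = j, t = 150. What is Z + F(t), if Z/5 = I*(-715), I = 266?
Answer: -950800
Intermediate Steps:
Z = -950950 (Z = 5*(266*(-715)) = 5*(-190190) = -950950)
Z + F(t) = -950950 + 150 = -950800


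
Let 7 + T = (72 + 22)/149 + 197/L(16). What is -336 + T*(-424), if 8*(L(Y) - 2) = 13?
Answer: -89348328/4321 ≈ -20678.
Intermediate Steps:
L(Y) = 29/8 (L(Y) = 2 + (1/8)*13 = 2 + 13/8 = 29/8)
T = 207303/4321 (T = -7 + ((72 + 22)/149 + 197/(29/8)) = -7 + (94*(1/149) + 197*(8/29)) = -7 + (94/149 + 1576/29) = -7 + 237550/4321 = 207303/4321 ≈ 47.976)
-336 + T*(-424) = -336 + (207303/4321)*(-424) = -336 - 87896472/4321 = -89348328/4321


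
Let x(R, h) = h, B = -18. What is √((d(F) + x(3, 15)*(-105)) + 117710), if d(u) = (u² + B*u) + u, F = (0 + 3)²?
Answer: √116063 ≈ 340.68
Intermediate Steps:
F = 9 (F = 3² = 9)
d(u) = u² - 17*u (d(u) = (u² - 18*u) + u = u² - 17*u)
√((d(F) + x(3, 15)*(-105)) + 117710) = √((9*(-17 + 9) + 15*(-105)) + 117710) = √((9*(-8) - 1575) + 117710) = √((-72 - 1575) + 117710) = √(-1647 + 117710) = √116063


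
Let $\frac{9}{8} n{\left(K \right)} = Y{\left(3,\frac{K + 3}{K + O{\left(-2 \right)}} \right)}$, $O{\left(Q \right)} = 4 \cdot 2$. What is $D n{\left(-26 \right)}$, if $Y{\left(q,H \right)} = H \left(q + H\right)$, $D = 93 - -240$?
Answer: $\frac{131054}{81} \approx 1618.0$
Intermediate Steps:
$O{\left(Q \right)} = 8$
$D = 333$ ($D = 93 + 240 = 333$)
$Y{\left(q,H \right)} = H \left(H + q\right)$
$n{\left(K \right)} = \frac{8 \left(3 + K\right) \left(3 + \frac{3 + K}{8 + K}\right)}{9 \left(8 + K\right)}$ ($n{\left(K \right)} = \frac{8 \frac{K + 3}{K + 8} \left(\frac{K + 3}{K + 8} + 3\right)}{9} = \frac{8 \frac{3 + K}{8 + K} \left(\frac{3 + K}{8 + K} + 3\right)}{9} = \frac{8 \frac{3 + K}{8 + K} \left(3 + \frac{3 + K}{8 + K}\right)}{9} = \frac{8 \frac{\left(3 + K\right) \left(3 + \frac{3 + K}{8 + K}\right)}{8 + K}}{9} = \frac{8 \left(3 + K\right) \left(3 + \frac{3 + K}{8 + K}\right)}{9 \left(8 + K\right)}$)
$D n{\left(-26 \right)} = 333 \frac{8 \left(3 - 26\right) \left(27 + 4 \left(-26\right)\right)}{9 \left(8 - 26\right)^{2}} = 333 \cdot \frac{8}{9} \cdot \frac{1}{324} \left(-23\right) \left(27 - 104\right) = 333 \cdot \frac{8}{9} \cdot \frac{1}{324} \left(-23\right) \left(-77\right) = 333 \cdot \frac{3542}{729} = \frac{131054}{81}$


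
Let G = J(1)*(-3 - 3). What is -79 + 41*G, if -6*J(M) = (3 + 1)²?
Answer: 577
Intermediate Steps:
J(M) = -8/3 (J(M) = -(3 + 1)²/6 = -⅙*4² = -⅙*16 = -8/3)
G = 16 (G = -8*(-3 - 3)/3 = -8/3*(-6) = 16)
-79 + 41*G = -79 + 41*16 = -79 + 656 = 577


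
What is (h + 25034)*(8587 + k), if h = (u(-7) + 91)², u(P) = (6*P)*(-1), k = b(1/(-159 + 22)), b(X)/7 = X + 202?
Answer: 58536063990/137 ≈ 4.2727e+8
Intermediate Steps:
b(X) = 1414 + 7*X (b(X) = 7*(X + 202) = 7*(202 + X) = 1414 + 7*X)
k = 193711/137 (k = 1414 + 7/(-159 + 22) = 1414 + 7/(-137) = 1414 + 7*(-1/137) = 1414 - 7/137 = 193711/137 ≈ 1413.9)
u(P) = -6*P
h = 17689 (h = (-6*(-7) + 91)² = (42 + 91)² = 133² = 17689)
(h + 25034)*(8587 + k) = (17689 + 25034)*(8587 + 193711/137) = 42723*(1370130/137) = 58536063990/137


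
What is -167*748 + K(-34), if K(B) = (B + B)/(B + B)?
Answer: -124915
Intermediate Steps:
K(B) = 1 (K(B) = (2*B)/((2*B)) = (2*B)*(1/(2*B)) = 1)
-167*748 + K(-34) = -167*748 + 1 = -124916 + 1 = -124915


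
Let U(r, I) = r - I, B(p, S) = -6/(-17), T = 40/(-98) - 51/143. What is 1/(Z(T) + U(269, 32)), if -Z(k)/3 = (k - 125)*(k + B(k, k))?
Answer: 834666833/68113375599 ≈ 0.012254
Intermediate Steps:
T = -5359/7007 (T = 40*(-1/98) - 51*1/143 = -20/49 - 51/143 = -5359/7007 ≈ -0.76481)
B(p, S) = 6/17 (B(p, S) = -6*(-1/17) = 6/17)
Z(k) = -3*(-125 + k)*(6/17 + k) (Z(k) = -3*(k - 125)*(k + 6/17) = -3*(-125 + k)*(6/17 + k))
1/(Z(T) + U(269, 32)) = 1/((2250/17 - 3*(-5359/7007)² + (6357/17)*(-5359/7007)) + (269 - 1*32)) = 1/((2250/17 - 3*28718881/49098049 - 2620551/9163) + (269 - 32)) = 1/((2250/17 - 86156643/49098049 - 2620551/9163) + 237) = 1/(-129702663822/834666833 + 237) = 1/(68113375599/834666833) = 834666833/68113375599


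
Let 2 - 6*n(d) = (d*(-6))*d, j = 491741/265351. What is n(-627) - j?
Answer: 312950309965/796053 ≈ 3.9313e+5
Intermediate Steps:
j = 491741/265351 (j = 491741*(1/265351) = 491741/265351 ≈ 1.8532)
n(d) = ⅓ + d² (n(d) = ⅓ - d*(-6)*d/6 = ⅓ - (-6*d)*d/6 = ⅓ - (-1)*d² = ⅓ + d²)
n(-627) - j = (⅓ + (-627)²) - 1*491741/265351 = (⅓ + 393129) - 491741/265351 = 1179388/3 - 491741/265351 = 312950309965/796053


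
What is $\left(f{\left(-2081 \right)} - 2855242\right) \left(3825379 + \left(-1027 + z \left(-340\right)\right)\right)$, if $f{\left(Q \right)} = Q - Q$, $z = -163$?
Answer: $-11077687964824$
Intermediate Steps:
$f{\left(Q \right)} = 0$
$\left(f{\left(-2081 \right)} - 2855242\right) \left(3825379 + \left(-1027 + z \left(-340\right)\right)\right) = \left(0 - 2855242\right) \left(3825379 - -54393\right) = - 2855242 \left(3825379 + \left(-1027 + 55420\right)\right) = - 2855242 \left(3825379 + 54393\right) = \left(-2855242\right) 3879772 = -11077687964824$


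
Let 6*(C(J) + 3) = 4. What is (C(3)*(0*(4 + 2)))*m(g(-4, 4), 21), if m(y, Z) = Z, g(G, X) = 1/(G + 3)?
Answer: 0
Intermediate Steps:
g(G, X) = 1/(3 + G)
C(J) = -7/3 (C(J) = -3 + (⅙)*4 = -3 + ⅔ = -7/3)
(C(3)*(0*(4 + 2)))*m(g(-4, 4), 21) = -0*(4 + 2)*21 = -0*6*21 = -7/3*0*21 = 0*21 = 0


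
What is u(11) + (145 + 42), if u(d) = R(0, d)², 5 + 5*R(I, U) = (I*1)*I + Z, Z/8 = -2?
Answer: 5116/25 ≈ 204.64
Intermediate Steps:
Z = -16 (Z = 8*(-2) = -16)
R(I, U) = -21/5 + I²/5 (R(I, U) = -1 + ((I*1)*I - 16)/5 = -1 + (I*I - 16)/5 = -1 + (I² - 16)/5 = -1 + (-16 + I²)/5 = -1 + (-16/5 + I²/5) = -21/5 + I²/5)
u(d) = 441/25 (u(d) = (-21/5 + (⅕)*0²)² = (-21/5 + (⅕)*0)² = (-21/5 + 0)² = (-21/5)² = 441/25)
u(11) + (145 + 42) = 441/25 + (145 + 42) = 441/25 + 187 = 5116/25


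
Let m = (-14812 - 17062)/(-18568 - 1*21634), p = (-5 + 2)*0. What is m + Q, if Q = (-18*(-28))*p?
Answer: 15937/20101 ≈ 0.79285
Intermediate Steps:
p = 0 (p = -3*0 = 0)
m = 15937/20101 (m = -31874/(-18568 - 21634) = -31874/(-40202) = -31874*(-1/40202) = 15937/20101 ≈ 0.79285)
Q = 0 (Q = -18*(-28)*0 = 504*0 = 0)
m + Q = 15937/20101 + 0 = 15937/20101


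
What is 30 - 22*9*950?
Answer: -188070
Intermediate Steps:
30 - 22*9*950 = 30 - 198*950 = 30 - 188100 = -188070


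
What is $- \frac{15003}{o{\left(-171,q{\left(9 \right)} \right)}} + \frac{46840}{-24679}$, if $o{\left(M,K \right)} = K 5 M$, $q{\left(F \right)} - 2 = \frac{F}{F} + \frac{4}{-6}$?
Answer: $\frac{92271079}{16411535} \approx 5.6223$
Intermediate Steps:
$q{\left(F \right)} = \frac{7}{3}$ ($q{\left(F \right)} = 2 + \left(\frac{F}{F} + \frac{4}{-6}\right) = 2 + \left(1 + 4 \left(- \frac{1}{6}\right)\right) = 2 + \left(1 - \frac{2}{3}\right) = 2 + \frac{1}{3} = \frac{7}{3}$)
$o{\left(M,K \right)} = 5 K M$
$- \frac{15003}{o{\left(-171,q{\left(9 \right)} \right)}} + \frac{46840}{-24679} = - \frac{15003}{5 \cdot \frac{7}{3} \left(-171\right)} + \frac{46840}{-24679} = - \frac{15003}{-1995} + 46840 \left(- \frac{1}{24679}\right) = \left(-15003\right) \left(- \frac{1}{1995}\right) - \frac{46840}{24679} = \frac{5001}{665} - \frac{46840}{24679} = \frac{92271079}{16411535}$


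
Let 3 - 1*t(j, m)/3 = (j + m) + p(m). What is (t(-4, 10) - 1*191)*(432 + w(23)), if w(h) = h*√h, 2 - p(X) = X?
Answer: -76032 - 4048*√23 ≈ -95446.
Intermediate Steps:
p(X) = 2 - X
w(h) = h^(3/2)
t(j, m) = 3 - 3*j (t(j, m) = 9 - 3*((j + m) + (2 - m)) = 9 - 3*(2 + j) = 9 + (-6 - 3*j) = 3 - 3*j)
(t(-4, 10) - 1*191)*(432 + w(23)) = ((3 - 3*(-4)) - 1*191)*(432 + 23^(3/2)) = ((3 + 12) - 191)*(432 + 23*√23) = (15 - 191)*(432 + 23*√23) = -176*(432 + 23*√23) = -76032 - 4048*√23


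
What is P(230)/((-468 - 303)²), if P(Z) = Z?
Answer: 230/594441 ≈ 0.00038692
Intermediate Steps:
P(230)/((-468 - 303)²) = 230/((-468 - 303)²) = 230/((-771)²) = 230/594441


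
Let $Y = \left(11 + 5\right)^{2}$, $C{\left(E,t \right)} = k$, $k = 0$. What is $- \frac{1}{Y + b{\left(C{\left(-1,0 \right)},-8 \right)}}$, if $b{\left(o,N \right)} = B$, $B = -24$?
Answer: $- \frac{1}{232} \approx -0.0043103$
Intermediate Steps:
$C{\left(E,t \right)} = 0$
$Y = 256$ ($Y = 16^{2} = 256$)
$b{\left(o,N \right)} = -24$
$- \frac{1}{Y + b{\left(C{\left(-1,0 \right)},-8 \right)}} = - \frac{1}{256 - 24} = - \frac{1}{232}$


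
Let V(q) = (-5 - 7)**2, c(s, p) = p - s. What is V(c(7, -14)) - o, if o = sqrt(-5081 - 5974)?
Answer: 144 - I*sqrt(11055) ≈ 144.0 - 105.14*I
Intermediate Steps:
V(q) = 144 (V(q) = (-12)**2 = 144)
o = I*sqrt(11055) (o = sqrt(-11055) = I*sqrt(11055) ≈ 105.14*I)
V(c(7, -14)) - o = 144 - I*sqrt(11055)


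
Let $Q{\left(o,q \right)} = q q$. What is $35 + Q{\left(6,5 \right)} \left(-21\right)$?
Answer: $-490$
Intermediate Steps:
$Q{\left(o,q \right)} = q^{2}$
$35 + Q{\left(6,5 \right)} \left(-21\right) = 35 + 5^{2} \left(-21\right) = 35 + 25 \left(-21\right) = 35 - 525 = -490$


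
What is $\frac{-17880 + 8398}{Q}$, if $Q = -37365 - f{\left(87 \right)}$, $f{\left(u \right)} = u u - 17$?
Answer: $\frac{9482}{44917} \approx 0.2111$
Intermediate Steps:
$f{\left(u \right)} = -17 + u^{2}$ ($f{\left(u \right)} = u^{2} - 17 = -17 + u^{2}$)
$Q = -44917$ ($Q = -37365 - \left(-17 + 87^{2}\right) = -37365 - \left(-17 + 7569\right) = -37365 - 7552 = -44917$)
$\frac{-17880 + 8398}{Q} = \frac{-17880 + 8398}{-44917} = \left(-9482\right) \left(- \frac{1}{44917}\right) = \frac{9482}{44917}$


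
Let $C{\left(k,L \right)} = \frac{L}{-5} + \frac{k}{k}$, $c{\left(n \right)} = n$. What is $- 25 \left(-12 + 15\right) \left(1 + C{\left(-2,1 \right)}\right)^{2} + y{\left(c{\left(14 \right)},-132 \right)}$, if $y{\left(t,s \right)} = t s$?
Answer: $-2091$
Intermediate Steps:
$y{\left(t,s \right)} = s t$
$C{\left(k,L \right)} = 1 - \frac{L}{5}$ ($C{\left(k,L \right)} = L \left(- \frac{1}{5}\right) + 1 = - \frac{L}{5} + 1 = 1 - \frac{L}{5}$)
$- 25 \left(-12 + 15\right) \left(1 + C{\left(-2,1 \right)}\right)^{2} + y{\left(c{\left(14 \right)},-132 \right)} = - 25 \left(-12 + 15\right) \left(1 + \left(1 - \frac{1}{5}\right)\right)^{2} - 1848 = \left(-25\right) 3 \left(1 + \left(1 - \frac{1}{5}\right)\right)^{2} - 1848 = - 75 \left(1 + \frac{4}{5}\right)^{2} - 1848 = - 75 \left(\frac{9}{5}\right)^{2} - 1848 = \left(-75\right) \frac{81}{25} - 1848 = -243 - 1848 = -2091$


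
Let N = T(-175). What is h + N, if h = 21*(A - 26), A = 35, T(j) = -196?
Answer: -7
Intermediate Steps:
N = -196
h = 189 (h = 21*(35 - 26) = 21*9 = 189)
h + N = 189 - 196 = -7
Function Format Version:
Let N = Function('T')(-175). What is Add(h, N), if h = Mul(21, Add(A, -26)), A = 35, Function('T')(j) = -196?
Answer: -7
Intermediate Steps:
N = -196
h = 189 (h = Mul(21, Add(35, -26)) = Mul(21, 9) = 189)
Add(h, N) = Add(189, -196) = -7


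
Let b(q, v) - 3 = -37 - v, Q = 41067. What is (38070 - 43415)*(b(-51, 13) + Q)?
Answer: -219251900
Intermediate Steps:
b(q, v) = -34 - v (b(q, v) = 3 + (-37 - v) = -34 - v)
(38070 - 43415)*(b(-51, 13) + Q) = (38070 - 43415)*((-34 - 1*13) + 41067) = -5345*((-34 - 13) + 41067) = -5345*(-47 + 41067) = -5345*41020 = -219251900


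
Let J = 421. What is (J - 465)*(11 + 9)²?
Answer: -17600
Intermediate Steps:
(J - 465)*(11 + 9)² = (421 - 465)*(11 + 9)² = -44*20² = -44*400 = -17600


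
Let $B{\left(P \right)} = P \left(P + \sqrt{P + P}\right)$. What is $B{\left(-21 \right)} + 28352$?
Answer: $28793 - 21 i \sqrt{42} \approx 28793.0 - 136.1 i$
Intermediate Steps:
$B{\left(P \right)} = P \left(P + \sqrt{2} \sqrt{P}\right)$ ($B{\left(P \right)} = P \left(P + \sqrt{2 P}\right) = P \left(P + \sqrt{2} \sqrt{P}\right)$)
$B{\left(-21 \right)} + 28352 = \left(\left(-21\right)^{2} + \sqrt{2} \left(-21\right)^{\frac{3}{2}}\right) + 28352 = \left(441 + \sqrt{2} \left(- 21 i \sqrt{21}\right)\right) + 28352 = \left(441 - 21 i \sqrt{42}\right) + 28352 = 28793 - 21 i \sqrt{42}$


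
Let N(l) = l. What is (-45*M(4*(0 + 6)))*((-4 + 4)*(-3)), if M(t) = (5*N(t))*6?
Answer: 0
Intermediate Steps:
M(t) = 30*t (M(t) = (5*t)*6 = 30*t)
(-45*M(4*(0 + 6)))*((-4 + 4)*(-3)) = (-1350*4*(0 + 6))*((-4 + 4)*(-3)) = (-1350*4*6)*(0*(-3)) = -1350*24*0 = -45*720*0 = -32400*0 = 0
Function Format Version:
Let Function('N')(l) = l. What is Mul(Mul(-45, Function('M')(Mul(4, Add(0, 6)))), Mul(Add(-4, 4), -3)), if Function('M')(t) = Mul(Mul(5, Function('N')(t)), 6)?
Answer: 0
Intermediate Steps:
Function('M')(t) = Mul(30, t) (Function('M')(t) = Mul(Mul(5, t), 6) = Mul(30, t))
Mul(Mul(-45, Function('M')(Mul(4, Add(0, 6)))), Mul(Add(-4, 4), -3)) = Mul(Mul(-45, Mul(30, Mul(4, Add(0, 6)))), Mul(Add(-4, 4), -3)) = Mul(Mul(-45, Mul(30, Mul(4, 6))), Mul(0, -3)) = Mul(Mul(-45, Mul(30, 24)), 0) = Mul(Mul(-45, 720), 0) = Mul(-32400, 0) = 0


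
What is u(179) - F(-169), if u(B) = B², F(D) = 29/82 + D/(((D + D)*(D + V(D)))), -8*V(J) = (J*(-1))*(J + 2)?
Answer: 70599064715/2203422 ≈ 32041.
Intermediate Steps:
V(J) = J*(2 + J)/8 (V(J) = -J*(-1)*(J + 2)/8 = -(-J)*(2 + J)/8 = -(-1)*J*(2 + J)/8 = J*(2 + J)/8)
F(D) = 29/82 + 1/(2*(D + D*(2 + D)/8)) (F(D) = 29/82 + D/(((D + D)*(D + D*(2 + D)/8))) = 29*(1/82) + D/(((2*D)*(D + D*(2 + D)/8))) = 29/82 + D/((2*D*(D + D*(2 + D)/8))) = 29/82 + D*(1/(2*D*(D + D*(2 + D)/8))) = 29/82 + 1/(2*(D + D*(2 + D)/8)))
u(179) - F(-169) = 179² - (328 + 29*(-169)² + 290*(-169))/(82*(-169)*(10 - 169)) = 32041 - (-1)*(328 + 29*28561 - 49010)/(82*169*(-159)) = 32041 - (-1)*(-1)*(328 + 828269 - 49010)/(82*169*159) = 32041 - (-1)*(-1)*779587/(82*169*159) = 32041 - 1*779587/2203422 = 32041 - 779587/2203422 = 70599064715/2203422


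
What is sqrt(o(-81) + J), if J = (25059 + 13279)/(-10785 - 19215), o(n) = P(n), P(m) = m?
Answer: I*sqrt(7405014)/300 ≈ 9.0707*I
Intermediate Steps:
o(n) = n
J = -19169/15000 (J = 38338/(-30000) = 38338*(-1/30000) = -19169/15000 ≈ -1.2779)
sqrt(o(-81) + J) = sqrt(-81 - 19169/15000) = sqrt(-1234169/15000) = I*sqrt(7405014)/300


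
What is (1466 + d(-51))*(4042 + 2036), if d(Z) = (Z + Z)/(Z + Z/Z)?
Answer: 223068678/25 ≈ 8.9228e+6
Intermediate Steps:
d(Z) = 2*Z/(1 + Z) (d(Z) = (2*Z)/(Z + 1) = (2*Z)/(1 + Z) = 2*Z/(1 + Z))
(1466 + d(-51))*(4042 + 2036) = (1466 + 2*(-51)/(1 - 51))*(4042 + 2036) = (1466 + 2*(-51)/(-50))*6078 = (1466 + 2*(-51)*(-1/50))*6078 = (1466 + 51/25)*6078 = (36701/25)*6078 = 223068678/25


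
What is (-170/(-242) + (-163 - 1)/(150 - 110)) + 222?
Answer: 264509/1210 ≈ 218.60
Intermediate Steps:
(-170/(-242) + (-163 - 1)/(150 - 110)) + 222 = (-170*(-1/242) - 164/40) + 222 = (85/121 - 164*1/40) + 222 = (85/121 - 41/10) + 222 = -4111/1210 + 222 = 264509/1210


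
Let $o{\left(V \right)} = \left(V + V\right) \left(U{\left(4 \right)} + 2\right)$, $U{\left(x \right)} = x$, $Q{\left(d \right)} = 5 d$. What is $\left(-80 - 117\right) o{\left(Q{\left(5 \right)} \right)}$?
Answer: $-59100$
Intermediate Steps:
$o{\left(V \right)} = 12 V$ ($o{\left(V \right)} = \left(V + V\right) \left(4 + 2\right) = 2 V 6 = 12 V$)
$\left(-80 - 117\right) o{\left(Q{\left(5 \right)} \right)} = \left(-80 - 117\right) 12 \cdot 5 \cdot 5 = - 197 \cdot 12 \cdot 25 = \left(-197\right) 300 = -59100$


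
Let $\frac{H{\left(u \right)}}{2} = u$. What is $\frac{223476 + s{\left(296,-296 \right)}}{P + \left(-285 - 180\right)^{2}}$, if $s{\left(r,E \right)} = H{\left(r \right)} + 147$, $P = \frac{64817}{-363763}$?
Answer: $\frac{81561121045}{78654589858} \approx 1.037$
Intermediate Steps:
$P = - \frac{64817}{363763}$ ($P = 64817 \left(- \frac{1}{363763}\right) = - \frac{64817}{363763} \approx -0.17818$)
$H{\left(u \right)} = 2 u$
$s{\left(r,E \right)} = 147 + 2 r$ ($s{\left(r,E \right)} = 2 r + 147 = 147 + 2 r$)
$\frac{223476 + s{\left(296,-296 \right)}}{P + \left(-285 - 180\right)^{2}} = \frac{223476 + \left(147 + 2 \cdot 296\right)}{- \frac{64817}{363763} + \left(-285 - 180\right)^{2}} = \frac{223476 + \left(147 + 592\right)}{- \frac{64817}{363763} + \left(-465\right)^{2}} = \frac{223476 + 739}{- \frac{64817}{363763} + 216225} = \frac{224215}{\frac{78654589858}{363763}} = 224215 \cdot \frac{363763}{78654589858} = \frac{81561121045}{78654589858}$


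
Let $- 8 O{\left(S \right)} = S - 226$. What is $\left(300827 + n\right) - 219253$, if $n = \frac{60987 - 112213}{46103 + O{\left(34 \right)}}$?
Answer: $\frac{3762712672}{46127} \approx 81573.0$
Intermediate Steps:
$O{\left(S \right)} = \frac{113}{4} - \frac{S}{8}$ ($O{\left(S \right)} = - \frac{S - 226}{8} = - \frac{-226 + S}{8} = \frac{113}{4} - \frac{S}{8}$)
$n = - \frac{51226}{46127}$ ($n = \frac{60987 - 112213}{46103 + \left(\frac{113}{4} - \frac{17}{4}\right)} = - \frac{51226}{46103 + \left(\frac{113}{4} - \frac{17}{4}\right)} = - \frac{51226}{46103 + 24} = - \frac{51226}{46127} \approx -1.1105$)
$\left(300827 + n\right) - 219253 = \left(300827 - \frac{51226}{46127}\right) - 219253 = \frac{13876195803}{46127} - 219253 = \frac{3762712672}{46127}$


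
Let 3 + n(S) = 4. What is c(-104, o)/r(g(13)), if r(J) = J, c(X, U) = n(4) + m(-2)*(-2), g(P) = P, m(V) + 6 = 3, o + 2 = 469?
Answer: 7/13 ≈ 0.53846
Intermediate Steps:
o = 467 (o = -2 + 469 = 467)
m(V) = -3 (m(V) = -6 + 3 = -3)
n(S) = 1 (n(S) = -3 + 4 = 1)
c(X, U) = 7 (c(X, U) = 1 - 3*(-2) = 1 + 6 = 7)
c(-104, o)/r(g(13)) = 7/13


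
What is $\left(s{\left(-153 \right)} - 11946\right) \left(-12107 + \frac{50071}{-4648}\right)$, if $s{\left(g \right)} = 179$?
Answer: $\frac{94679647167}{664} \approx 1.4259 \cdot 10^{8}$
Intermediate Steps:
$\left(s{\left(-153 \right)} - 11946\right) \left(-12107 + \frac{50071}{-4648}\right) = \left(179 - 11946\right) \left(-12107 + \frac{50071}{-4648}\right) = - 11767 \left(-12107 + 50071 \left(- \frac{1}{4648}\right)\right) = - 11767 \left(-12107 - \frac{7153}{664}\right) = \left(-11767\right) \left(- \frac{8046201}{664}\right) = \frac{94679647167}{664}$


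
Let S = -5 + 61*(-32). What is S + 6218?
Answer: 4261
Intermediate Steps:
S = -1957 (S = -5 - 1952 = -1957)
S + 6218 = -1957 + 6218 = 4261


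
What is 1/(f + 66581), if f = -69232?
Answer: -1/2651 ≈ -0.00037722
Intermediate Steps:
1/(f + 66581) = 1/(-69232 + 66581) = 1/(-2651) = -1/2651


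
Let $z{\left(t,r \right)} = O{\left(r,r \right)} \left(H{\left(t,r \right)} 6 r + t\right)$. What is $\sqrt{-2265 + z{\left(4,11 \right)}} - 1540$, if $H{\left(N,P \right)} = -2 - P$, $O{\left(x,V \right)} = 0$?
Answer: $-1540 + i \sqrt{2265} \approx -1540.0 + 47.592 i$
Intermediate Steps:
$z{\left(t,r \right)} = 0$ ($z{\left(t,r \right)} = 0 \left(\left(-2 - r\right) 6 r + t\right) = 0 \left(\left(-12 - 6 r\right) r + t\right) = 0 \left(r \left(-12 - 6 r\right) + t\right) = 0 \left(t + r \left(-12 - 6 r\right)\right) = 0$)
$\sqrt{-2265 + z{\left(4,11 \right)}} - 1540 = \sqrt{-2265 + 0} - 1540 = \sqrt{-2265} - 1540 = i \sqrt{2265} - 1540 = -1540 + i \sqrt{2265}$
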